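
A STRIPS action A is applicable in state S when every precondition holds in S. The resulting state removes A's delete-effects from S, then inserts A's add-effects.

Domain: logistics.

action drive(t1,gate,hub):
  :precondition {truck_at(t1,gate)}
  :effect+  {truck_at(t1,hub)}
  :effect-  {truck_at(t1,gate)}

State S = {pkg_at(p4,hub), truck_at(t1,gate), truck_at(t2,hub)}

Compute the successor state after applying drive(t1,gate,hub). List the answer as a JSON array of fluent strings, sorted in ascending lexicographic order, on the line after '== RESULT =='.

Compute (S \ del) ∪ add:
  pre ⊆ S: {truck_at(t1,gate)} ⊆ S  — applicable
  S \ del = {pkg_at(p4,hub), truck_at(t2,hub)}
  ∪ add   = {pkg_at(p4,hub), truck_at(t1,hub), truck_at(t2,hub)}

== RESULT ==
["pkg_at(p4,hub)", "truck_at(t1,hub)", "truck_at(t2,hub)"]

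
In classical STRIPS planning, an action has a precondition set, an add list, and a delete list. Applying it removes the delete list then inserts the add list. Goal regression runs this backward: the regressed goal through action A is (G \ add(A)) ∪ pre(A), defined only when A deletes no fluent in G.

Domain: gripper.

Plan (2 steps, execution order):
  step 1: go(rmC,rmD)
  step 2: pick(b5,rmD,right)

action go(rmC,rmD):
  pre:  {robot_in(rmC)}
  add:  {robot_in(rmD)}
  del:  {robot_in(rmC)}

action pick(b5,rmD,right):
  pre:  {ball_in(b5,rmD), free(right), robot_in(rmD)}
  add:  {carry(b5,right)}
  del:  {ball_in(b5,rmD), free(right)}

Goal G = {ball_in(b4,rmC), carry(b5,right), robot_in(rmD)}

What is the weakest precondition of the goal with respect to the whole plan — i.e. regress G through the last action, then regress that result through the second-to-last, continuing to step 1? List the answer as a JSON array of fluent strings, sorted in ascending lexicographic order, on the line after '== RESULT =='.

Regress step by step:
  through step 2 (pick(b5,rmD,right)): drop {carry(b5,right)}, keep {ball_in(b4,rmC), robot_in(rmD)}, require {ball_in(b5,rmD), free(right), robot_in(rmD)}
    → {ball_in(b4,rmC), ball_in(b5,rmD), free(right), robot_in(rmD)}
  through step 1 (go(rmC,rmD)): drop {robot_in(rmD)}, keep {ball_in(b4,rmC), ball_in(b5,rmD), free(right)}, require {robot_in(rmC)}
    → {ball_in(b4,rmC), ball_in(b5,rmD), free(right), robot_in(rmC)}

== RESULT ==
["ball_in(b4,rmC)", "ball_in(b5,rmD)", "free(right)", "robot_in(rmC)"]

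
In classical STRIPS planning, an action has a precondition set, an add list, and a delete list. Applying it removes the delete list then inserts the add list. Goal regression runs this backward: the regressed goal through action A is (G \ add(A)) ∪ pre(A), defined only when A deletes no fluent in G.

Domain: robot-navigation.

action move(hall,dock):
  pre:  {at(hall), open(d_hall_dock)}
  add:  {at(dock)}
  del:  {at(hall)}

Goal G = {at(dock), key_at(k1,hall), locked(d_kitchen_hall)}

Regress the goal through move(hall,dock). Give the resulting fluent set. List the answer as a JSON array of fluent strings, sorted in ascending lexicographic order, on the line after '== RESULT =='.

Compute (G \ add) ∪ pre:
  G ∩ del = {}  (empty — regression defined)
  G \ add = {at(dock), key_at(k1,hall), locked(d_kitchen_hall)} \ {at(dock)} = {key_at(k1,hall), locked(d_kitchen_hall)}
  ∪ pre   = {key_at(k1,hall), locked(d_kitchen_hall)} ∪ {at(hall), open(d_hall_dock)}
          = {at(hall), key_at(k1,hall), locked(d_kitchen_hall), open(d_hall_dock)}

== RESULT ==
["at(hall)", "key_at(k1,hall)", "locked(d_kitchen_hall)", "open(d_hall_dock)"]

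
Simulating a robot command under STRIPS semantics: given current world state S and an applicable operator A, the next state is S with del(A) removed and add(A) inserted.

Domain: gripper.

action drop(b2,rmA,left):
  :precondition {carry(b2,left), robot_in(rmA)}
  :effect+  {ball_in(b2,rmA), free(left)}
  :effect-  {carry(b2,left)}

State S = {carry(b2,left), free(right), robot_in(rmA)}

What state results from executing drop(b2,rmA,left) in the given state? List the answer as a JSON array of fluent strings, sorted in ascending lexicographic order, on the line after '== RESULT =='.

Progress:
  pre ⊆ S: {carry(b2,left), robot_in(rmA)} ⊆ S  — applicable
  S \ del = {free(right), robot_in(rmA)}
  ∪ add   = {ball_in(b2,rmA), free(left), free(right), robot_in(rmA)}

== RESULT ==
["ball_in(b2,rmA)", "free(left)", "free(right)", "robot_in(rmA)"]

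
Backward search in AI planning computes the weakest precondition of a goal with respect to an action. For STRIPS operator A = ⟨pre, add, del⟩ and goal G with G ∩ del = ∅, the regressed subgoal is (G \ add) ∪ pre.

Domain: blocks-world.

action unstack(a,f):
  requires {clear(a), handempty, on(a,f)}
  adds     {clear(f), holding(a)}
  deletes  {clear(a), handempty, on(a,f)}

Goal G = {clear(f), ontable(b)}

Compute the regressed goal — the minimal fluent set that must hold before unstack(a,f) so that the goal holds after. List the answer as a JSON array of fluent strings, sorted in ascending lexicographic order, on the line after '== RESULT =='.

Compute (G \ add) ∪ pre:
  G ∩ del = {}  (empty — regression defined)
  G \ add = {clear(f), ontable(b)} \ {clear(f), holding(a)} = {ontable(b)}
  ∪ pre   = {ontable(b)} ∪ {clear(a), handempty, on(a,f)}
          = {clear(a), handempty, on(a,f), ontable(b)}

== RESULT ==
["clear(a)", "handempty", "on(a,f)", "ontable(b)"]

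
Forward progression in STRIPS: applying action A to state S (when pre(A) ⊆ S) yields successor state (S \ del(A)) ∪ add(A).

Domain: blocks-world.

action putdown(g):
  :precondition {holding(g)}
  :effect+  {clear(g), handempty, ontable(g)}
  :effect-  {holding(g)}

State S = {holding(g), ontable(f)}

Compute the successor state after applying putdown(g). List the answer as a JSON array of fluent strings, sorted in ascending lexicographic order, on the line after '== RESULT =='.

Compute (S \ del) ∪ add:
  pre ⊆ S: {holding(g)} ⊆ S  — applicable
  S \ del = {ontable(f)}
  ∪ add   = {clear(g), handempty, ontable(f), ontable(g)}

== RESULT ==
["clear(g)", "handempty", "ontable(f)", "ontable(g)"]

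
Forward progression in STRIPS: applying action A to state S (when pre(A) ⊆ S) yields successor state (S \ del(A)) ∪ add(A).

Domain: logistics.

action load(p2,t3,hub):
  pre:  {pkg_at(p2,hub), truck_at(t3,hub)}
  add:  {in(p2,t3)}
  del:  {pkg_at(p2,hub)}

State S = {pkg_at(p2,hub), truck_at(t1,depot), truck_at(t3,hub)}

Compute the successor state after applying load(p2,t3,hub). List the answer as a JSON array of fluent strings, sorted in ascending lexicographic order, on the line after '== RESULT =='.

Compute (S \ del) ∪ add:
  pre ⊆ S: {pkg_at(p2,hub), truck_at(t3,hub)} ⊆ S  — applicable
  S \ del = {truck_at(t1,depot), truck_at(t3,hub)}
  ∪ add   = {in(p2,t3), truck_at(t1,depot), truck_at(t3,hub)}

== RESULT ==
["in(p2,t3)", "truck_at(t1,depot)", "truck_at(t3,hub)"]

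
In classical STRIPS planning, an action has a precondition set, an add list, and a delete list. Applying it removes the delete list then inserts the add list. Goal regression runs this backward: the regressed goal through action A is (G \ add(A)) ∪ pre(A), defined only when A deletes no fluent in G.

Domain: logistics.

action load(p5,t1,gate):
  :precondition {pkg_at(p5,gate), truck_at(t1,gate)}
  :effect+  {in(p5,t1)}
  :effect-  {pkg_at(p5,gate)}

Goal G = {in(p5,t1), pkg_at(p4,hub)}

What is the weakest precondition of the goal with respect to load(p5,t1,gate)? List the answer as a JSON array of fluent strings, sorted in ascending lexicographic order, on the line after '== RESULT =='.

Regress:
  G ∩ del = {}  (empty — regression defined)
  G \ add = {in(p5,t1), pkg_at(p4,hub)} \ {in(p5,t1)} = {pkg_at(p4,hub)}
  ∪ pre   = {pkg_at(p4,hub)} ∪ {pkg_at(p5,gate), truck_at(t1,gate)}
          = {pkg_at(p4,hub), pkg_at(p5,gate), truck_at(t1,gate)}

== RESULT ==
["pkg_at(p4,hub)", "pkg_at(p5,gate)", "truck_at(t1,gate)"]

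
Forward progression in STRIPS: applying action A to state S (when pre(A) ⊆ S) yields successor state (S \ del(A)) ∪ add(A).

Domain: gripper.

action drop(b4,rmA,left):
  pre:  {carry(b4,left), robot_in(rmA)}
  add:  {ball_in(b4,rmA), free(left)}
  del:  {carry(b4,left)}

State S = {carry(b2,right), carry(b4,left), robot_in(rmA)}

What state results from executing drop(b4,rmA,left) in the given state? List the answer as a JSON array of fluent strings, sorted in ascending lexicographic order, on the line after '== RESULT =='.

Compute (S \ del) ∪ add:
  pre ⊆ S: {carry(b4,left), robot_in(rmA)} ⊆ S  — applicable
  S \ del = {carry(b2,right), robot_in(rmA)}
  ∪ add   = {ball_in(b4,rmA), carry(b2,right), free(left), robot_in(rmA)}

== RESULT ==
["ball_in(b4,rmA)", "carry(b2,right)", "free(left)", "robot_in(rmA)"]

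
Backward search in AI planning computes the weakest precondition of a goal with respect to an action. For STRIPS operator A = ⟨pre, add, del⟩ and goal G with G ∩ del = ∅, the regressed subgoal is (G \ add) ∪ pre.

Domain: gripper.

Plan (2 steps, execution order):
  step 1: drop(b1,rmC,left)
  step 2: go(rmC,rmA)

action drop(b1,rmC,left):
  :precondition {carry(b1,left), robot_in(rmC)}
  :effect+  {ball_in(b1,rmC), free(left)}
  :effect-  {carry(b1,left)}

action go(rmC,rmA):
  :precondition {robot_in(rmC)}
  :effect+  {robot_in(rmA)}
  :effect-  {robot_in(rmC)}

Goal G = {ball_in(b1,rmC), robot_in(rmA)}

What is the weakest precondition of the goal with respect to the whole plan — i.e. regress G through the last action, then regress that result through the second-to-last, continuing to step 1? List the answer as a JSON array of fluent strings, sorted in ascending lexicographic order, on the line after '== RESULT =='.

Work backward from the goal:
  through step 2 (go(rmC,rmA)): drop {robot_in(rmA)}, keep {ball_in(b1,rmC)}, require {robot_in(rmC)}
    → {ball_in(b1,rmC), robot_in(rmC)}
  through step 1 (drop(b1,rmC,left)): drop {ball_in(b1,rmC)}, keep {robot_in(rmC)}, require {carry(b1,left), robot_in(rmC)}
    → {carry(b1,left), robot_in(rmC)}

== RESULT ==
["carry(b1,left)", "robot_in(rmC)"]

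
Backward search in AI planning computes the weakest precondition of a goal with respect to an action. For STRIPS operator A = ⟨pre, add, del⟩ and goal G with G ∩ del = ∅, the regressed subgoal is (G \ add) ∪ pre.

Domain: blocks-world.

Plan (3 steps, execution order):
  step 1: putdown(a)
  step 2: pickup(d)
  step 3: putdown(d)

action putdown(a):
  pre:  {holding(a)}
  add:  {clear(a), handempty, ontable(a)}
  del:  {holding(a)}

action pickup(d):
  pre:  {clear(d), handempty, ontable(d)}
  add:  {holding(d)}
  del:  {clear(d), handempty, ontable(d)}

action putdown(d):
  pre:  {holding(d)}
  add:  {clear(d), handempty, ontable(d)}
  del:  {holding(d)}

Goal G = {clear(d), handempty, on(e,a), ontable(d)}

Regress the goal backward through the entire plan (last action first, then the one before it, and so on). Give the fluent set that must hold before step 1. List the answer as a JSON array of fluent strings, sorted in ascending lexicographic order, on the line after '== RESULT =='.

Work backward from the goal:
  through step 3 (putdown(d)): drop {clear(d), handempty, ontable(d)}, keep {on(e,a)}, require {holding(d)}
    → {holding(d), on(e,a)}
  through step 2 (pickup(d)): drop {holding(d)}, keep {on(e,a)}, require {clear(d), handempty, ontable(d)}
    → {clear(d), handempty, on(e,a), ontable(d)}
  through step 1 (putdown(a)): drop {handempty}, keep {clear(d), on(e,a), ontable(d)}, require {holding(a)}
    → {clear(d), holding(a), on(e,a), ontable(d)}

== RESULT ==
["clear(d)", "holding(a)", "on(e,a)", "ontable(d)"]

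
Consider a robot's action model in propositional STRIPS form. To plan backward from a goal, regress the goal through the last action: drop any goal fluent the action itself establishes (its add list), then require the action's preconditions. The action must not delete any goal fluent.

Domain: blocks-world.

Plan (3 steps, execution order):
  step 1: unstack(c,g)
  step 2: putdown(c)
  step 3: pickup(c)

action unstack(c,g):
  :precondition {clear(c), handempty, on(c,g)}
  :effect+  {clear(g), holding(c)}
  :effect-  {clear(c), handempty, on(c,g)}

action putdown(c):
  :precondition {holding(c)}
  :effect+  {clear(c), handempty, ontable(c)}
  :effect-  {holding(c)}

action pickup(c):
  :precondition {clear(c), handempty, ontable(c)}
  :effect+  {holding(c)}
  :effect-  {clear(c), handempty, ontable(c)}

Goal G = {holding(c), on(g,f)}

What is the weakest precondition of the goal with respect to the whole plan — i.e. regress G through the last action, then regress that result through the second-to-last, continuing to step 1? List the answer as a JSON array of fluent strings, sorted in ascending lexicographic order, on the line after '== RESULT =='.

Regress step by step:
  through step 3 (pickup(c)): drop {holding(c)}, keep {on(g,f)}, require {clear(c), handempty, ontable(c)}
    → {clear(c), handempty, on(g,f), ontable(c)}
  through step 2 (putdown(c)): drop {clear(c), handempty, ontable(c)}, keep {on(g,f)}, require {holding(c)}
    → {holding(c), on(g,f)}
  through step 1 (unstack(c,g)): drop {holding(c)}, keep {on(g,f)}, require {clear(c), handempty, on(c,g)}
    → {clear(c), handempty, on(c,g), on(g,f)}

== RESULT ==
["clear(c)", "handempty", "on(c,g)", "on(g,f)"]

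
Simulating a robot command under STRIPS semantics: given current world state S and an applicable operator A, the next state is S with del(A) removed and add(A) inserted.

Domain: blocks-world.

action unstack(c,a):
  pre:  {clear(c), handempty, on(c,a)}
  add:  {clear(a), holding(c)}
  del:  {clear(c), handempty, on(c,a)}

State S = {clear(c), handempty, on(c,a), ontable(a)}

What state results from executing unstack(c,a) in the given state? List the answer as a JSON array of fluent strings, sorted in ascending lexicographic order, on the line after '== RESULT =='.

Progress:
  pre ⊆ S: {clear(c), handempty, on(c,a)} ⊆ S  — applicable
  S \ del = {ontable(a)}
  ∪ add   = {clear(a), holding(c), ontable(a)}

== RESULT ==
["clear(a)", "holding(c)", "ontable(a)"]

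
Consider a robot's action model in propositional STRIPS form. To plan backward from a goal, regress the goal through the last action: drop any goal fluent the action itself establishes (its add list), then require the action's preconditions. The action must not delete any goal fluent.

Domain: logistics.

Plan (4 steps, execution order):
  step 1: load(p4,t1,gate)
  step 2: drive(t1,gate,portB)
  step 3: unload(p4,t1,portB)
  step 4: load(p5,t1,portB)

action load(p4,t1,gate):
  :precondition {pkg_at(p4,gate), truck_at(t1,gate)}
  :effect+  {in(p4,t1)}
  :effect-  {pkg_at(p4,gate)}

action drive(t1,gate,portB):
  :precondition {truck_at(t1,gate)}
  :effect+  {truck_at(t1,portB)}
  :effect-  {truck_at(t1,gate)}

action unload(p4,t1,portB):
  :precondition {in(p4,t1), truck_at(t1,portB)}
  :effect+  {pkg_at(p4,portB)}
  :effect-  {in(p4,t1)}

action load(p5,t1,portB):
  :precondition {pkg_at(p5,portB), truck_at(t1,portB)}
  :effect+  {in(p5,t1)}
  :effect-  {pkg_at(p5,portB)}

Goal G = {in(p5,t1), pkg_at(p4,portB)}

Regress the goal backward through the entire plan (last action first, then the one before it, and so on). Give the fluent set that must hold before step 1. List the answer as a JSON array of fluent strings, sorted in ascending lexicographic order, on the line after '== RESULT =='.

Regress step by step:
  through step 4 (load(p5,t1,portB)): drop {in(p5,t1)}, keep {pkg_at(p4,portB)}, require {pkg_at(p5,portB), truck_at(t1,portB)}
    → {pkg_at(p4,portB), pkg_at(p5,portB), truck_at(t1,portB)}
  through step 3 (unload(p4,t1,portB)): drop {pkg_at(p4,portB)}, keep {pkg_at(p5,portB), truck_at(t1,portB)}, require {in(p4,t1), truck_at(t1,portB)}
    → {in(p4,t1), pkg_at(p5,portB), truck_at(t1,portB)}
  through step 2 (drive(t1,gate,portB)): drop {truck_at(t1,portB)}, keep {in(p4,t1), pkg_at(p5,portB)}, require {truck_at(t1,gate)}
    → {in(p4,t1), pkg_at(p5,portB), truck_at(t1,gate)}
  through step 1 (load(p4,t1,gate)): drop {in(p4,t1)}, keep {pkg_at(p5,portB), truck_at(t1,gate)}, require {pkg_at(p4,gate), truck_at(t1,gate)}
    → {pkg_at(p4,gate), pkg_at(p5,portB), truck_at(t1,gate)}

== RESULT ==
["pkg_at(p4,gate)", "pkg_at(p5,portB)", "truck_at(t1,gate)"]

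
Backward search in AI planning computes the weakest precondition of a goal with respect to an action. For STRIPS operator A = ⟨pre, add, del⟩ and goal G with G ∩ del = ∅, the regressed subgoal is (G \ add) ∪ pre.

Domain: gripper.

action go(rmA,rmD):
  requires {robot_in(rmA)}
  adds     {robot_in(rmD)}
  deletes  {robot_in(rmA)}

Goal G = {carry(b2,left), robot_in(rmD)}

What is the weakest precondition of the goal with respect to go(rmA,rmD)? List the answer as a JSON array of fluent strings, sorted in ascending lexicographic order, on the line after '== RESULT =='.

Compute (G \ add) ∪ pre:
  G ∩ del = {}  (empty — regression defined)
  G \ add = {carry(b2,left), robot_in(rmD)} \ {robot_in(rmD)} = {carry(b2,left)}
  ∪ pre   = {carry(b2,left)} ∪ {robot_in(rmA)}
          = {carry(b2,left), robot_in(rmA)}

== RESULT ==
["carry(b2,left)", "robot_in(rmA)"]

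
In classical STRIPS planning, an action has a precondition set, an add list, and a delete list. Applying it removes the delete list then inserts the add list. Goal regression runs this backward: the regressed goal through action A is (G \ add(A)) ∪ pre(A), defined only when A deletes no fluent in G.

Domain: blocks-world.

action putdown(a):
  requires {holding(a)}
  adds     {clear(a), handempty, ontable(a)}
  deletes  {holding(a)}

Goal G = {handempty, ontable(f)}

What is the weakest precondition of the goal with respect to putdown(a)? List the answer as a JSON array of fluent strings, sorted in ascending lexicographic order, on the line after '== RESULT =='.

Compute (G \ add) ∪ pre:
  G ∩ del = {}  (empty — regression defined)
  G \ add = {handempty, ontable(f)} \ {clear(a), handempty, ontable(a)} = {ontable(f)}
  ∪ pre   = {ontable(f)} ∪ {holding(a)}
          = {holding(a), ontable(f)}

== RESULT ==
["holding(a)", "ontable(f)"]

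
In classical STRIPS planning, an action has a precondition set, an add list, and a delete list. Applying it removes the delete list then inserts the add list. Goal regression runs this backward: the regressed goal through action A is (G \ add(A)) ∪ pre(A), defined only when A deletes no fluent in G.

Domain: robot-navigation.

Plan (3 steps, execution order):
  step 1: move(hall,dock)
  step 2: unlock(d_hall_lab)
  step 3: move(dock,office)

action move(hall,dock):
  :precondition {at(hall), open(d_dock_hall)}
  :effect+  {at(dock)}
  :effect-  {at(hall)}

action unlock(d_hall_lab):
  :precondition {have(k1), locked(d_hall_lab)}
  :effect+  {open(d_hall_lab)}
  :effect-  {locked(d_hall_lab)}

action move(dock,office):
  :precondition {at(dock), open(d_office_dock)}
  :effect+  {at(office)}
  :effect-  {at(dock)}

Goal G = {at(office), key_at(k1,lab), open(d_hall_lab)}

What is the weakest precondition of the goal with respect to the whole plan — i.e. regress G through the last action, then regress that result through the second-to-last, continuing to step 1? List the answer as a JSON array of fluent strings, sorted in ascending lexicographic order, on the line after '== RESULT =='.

Regress step by step:
  through step 3 (move(dock,office)): drop {at(office)}, keep {key_at(k1,lab), open(d_hall_lab)}, require {at(dock), open(d_office_dock)}
    → {at(dock), key_at(k1,lab), open(d_hall_lab), open(d_office_dock)}
  through step 2 (unlock(d_hall_lab)): drop {open(d_hall_lab)}, keep {at(dock), key_at(k1,lab), open(d_office_dock)}, require {have(k1), locked(d_hall_lab)}
    → {at(dock), have(k1), key_at(k1,lab), locked(d_hall_lab), open(d_office_dock)}
  through step 1 (move(hall,dock)): drop {at(dock)}, keep {have(k1), key_at(k1,lab), locked(d_hall_lab), open(d_office_dock)}, require {at(hall), open(d_dock_hall)}
    → {at(hall), have(k1), key_at(k1,lab), locked(d_hall_lab), open(d_dock_hall), open(d_office_dock)}

== RESULT ==
["at(hall)", "have(k1)", "key_at(k1,lab)", "locked(d_hall_lab)", "open(d_dock_hall)", "open(d_office_dock)"]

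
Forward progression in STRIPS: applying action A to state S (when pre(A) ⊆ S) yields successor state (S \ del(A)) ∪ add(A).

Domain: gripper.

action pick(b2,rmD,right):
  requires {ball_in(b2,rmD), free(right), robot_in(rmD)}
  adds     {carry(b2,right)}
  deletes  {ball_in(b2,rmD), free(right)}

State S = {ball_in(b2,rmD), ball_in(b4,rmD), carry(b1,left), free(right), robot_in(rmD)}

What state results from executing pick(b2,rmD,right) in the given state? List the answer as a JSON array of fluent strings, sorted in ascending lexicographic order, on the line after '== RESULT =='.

Progress:
  pre ⊆ S: {ball_in(b2,rmD), free(right), robot_in(rmD)} ⊆ S  — applicable
  S \ del = {ball_in(b4,rmD), carry(b1,left), robot_in(rmD)}
  ∪ add   = {ball_in(b4,rmD), carry(b1,left), carry(b2,right), robot_in(rmD)}

== RESULT ==
["ball_in(b4,rmD)", "carry(b1,left)", "carry(b2,right)", "robot_in(rmD)"]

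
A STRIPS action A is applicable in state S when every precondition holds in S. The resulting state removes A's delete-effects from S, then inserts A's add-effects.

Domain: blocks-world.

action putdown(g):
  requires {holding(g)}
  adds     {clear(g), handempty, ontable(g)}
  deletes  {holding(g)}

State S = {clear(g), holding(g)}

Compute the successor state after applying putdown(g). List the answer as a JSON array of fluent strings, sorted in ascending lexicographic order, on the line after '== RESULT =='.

Compute (S \ del) ∪ add:
  pre ⊆ S: {holding(g)} ⊆ S  — applicable
  S \ del = {clear(g)}
  ∪ add   = {clear(g), handempty, ontable(g)}

== RESULT ==
["clear(g)", "handempty", "ontable(g)"]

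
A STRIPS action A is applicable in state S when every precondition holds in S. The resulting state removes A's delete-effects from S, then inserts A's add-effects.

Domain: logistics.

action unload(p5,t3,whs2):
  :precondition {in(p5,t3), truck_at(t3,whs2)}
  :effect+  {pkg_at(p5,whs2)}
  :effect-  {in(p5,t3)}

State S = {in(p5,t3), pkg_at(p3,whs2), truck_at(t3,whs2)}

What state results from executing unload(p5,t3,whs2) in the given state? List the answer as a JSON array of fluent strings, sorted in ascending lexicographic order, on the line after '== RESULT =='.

Progress:
  pre ⊆ S: {in(p5,t3), truck_at(t3,whs2)} ⊆ S  — applicable
  S \ del = {pkg_at(p3,whs2), truck_at(t3,whs2)}
  ∪ add   = {pkg_at(p3,whs2), pkg_at(p5,whs2), truck_at(t3,whs2)}

== RESULT ==
["pkg_at(p3,whs2)", "pkg_at(p5,whs2)", "truck_at(t3,whs2)"]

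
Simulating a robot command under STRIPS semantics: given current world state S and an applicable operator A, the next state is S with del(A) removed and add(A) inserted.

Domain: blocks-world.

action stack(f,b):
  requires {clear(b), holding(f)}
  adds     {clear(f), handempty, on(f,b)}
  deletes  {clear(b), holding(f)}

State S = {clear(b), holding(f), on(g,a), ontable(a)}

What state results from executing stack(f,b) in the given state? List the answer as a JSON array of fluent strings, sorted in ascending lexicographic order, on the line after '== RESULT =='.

Progress:
  pre ⊆ S: {clear(b), holding(f)} ⊆ S  — applicable
  S \ del = {on(g,a), ontable(a)}
  ∪ add   = {clear(f), handempty, on(f,b), on(g,a), ontable(a)}

== RESULT ==
["clear(f)", "handempty", "on(f,b)", "on(g,a)", "ontable(a)"]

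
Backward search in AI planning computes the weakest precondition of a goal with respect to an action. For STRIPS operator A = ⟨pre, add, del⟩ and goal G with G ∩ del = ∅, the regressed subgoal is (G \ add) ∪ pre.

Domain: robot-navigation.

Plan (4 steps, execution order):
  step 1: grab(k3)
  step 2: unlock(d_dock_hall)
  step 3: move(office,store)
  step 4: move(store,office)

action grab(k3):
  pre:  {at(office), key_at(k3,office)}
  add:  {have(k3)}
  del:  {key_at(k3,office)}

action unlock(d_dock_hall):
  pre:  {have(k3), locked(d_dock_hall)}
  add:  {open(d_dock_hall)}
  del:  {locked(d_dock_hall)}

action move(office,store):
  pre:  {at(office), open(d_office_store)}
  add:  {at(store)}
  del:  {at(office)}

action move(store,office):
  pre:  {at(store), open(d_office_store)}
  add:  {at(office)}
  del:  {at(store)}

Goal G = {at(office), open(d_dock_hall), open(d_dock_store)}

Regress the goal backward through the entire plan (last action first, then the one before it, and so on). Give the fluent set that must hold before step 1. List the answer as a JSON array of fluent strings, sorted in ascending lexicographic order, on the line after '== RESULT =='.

Work backward from the goal:
  through step 4 (move(store,office)): drop {at(office)}, keep {open(d_dock_hall), open(d_dock_store)}, require {at(store), open(d_office_store)}
    → {at(store), open(d_dock_hall), open(d_dock_store), open(d_office_store)}
  through step 3 (move(office,store)): drop {at(store)}, keep {open(d_dock_hall), open(d_dock_store), open(d_office_store)}, require {at(office), open(d_office_store)}
    → {at(office), open(d_dock_hall), open(d_dock_store), open(d_office_store)}
  through step 2 (unlock(d_dock_hall)): drop {open(d_dock_hall)}, keep {at(office), open(d_dock_store), open(d_office_store)}, require {have(k3), locked(d_dock_hall)}
    → {at(office), have(k3), locked(d_dock_hall), open(d_dock_store), open(d_office_store)}
  through step 1 (grab(k3)): drop {have(k3)}, keep {at(office), locked(d_dock_hall), open(d_dock_store), open(d_office_store)}, require {at(office), key_at(k3,office)}
    → {at(office), key_at(k3,office), locked(d_dock_hall), open(d_dock_store), open(d_office_store)}

== RESULT ==
["at(office)", "key_at(k3,office)", "locked(d_dock_hall)", "open(d_dock_store)", "open(d_office_store)"]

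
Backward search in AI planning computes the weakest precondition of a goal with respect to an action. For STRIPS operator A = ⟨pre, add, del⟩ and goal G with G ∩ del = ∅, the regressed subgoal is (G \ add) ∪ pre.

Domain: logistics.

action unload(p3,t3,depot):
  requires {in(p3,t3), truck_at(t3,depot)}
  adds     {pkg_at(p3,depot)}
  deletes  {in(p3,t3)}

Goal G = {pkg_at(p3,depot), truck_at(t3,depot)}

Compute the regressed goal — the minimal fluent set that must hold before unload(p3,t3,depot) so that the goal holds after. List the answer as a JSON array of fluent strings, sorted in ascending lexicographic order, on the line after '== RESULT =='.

Regress:
  G ∩ del = {}  (empty — regression defined)
  G \ add = {pkg_at(p3,depot), truck_at(t3,depot)} \ {pkg_at(p3,depot)} = {truck_at(t3,depot)}
  ∪ pre   = {truck_at(t3,depot)} ∪ {in(p3,t3), truck_at(t3,depot)}
          = {in(p3,t3), truck_at(t3,depot)}

== RESULT ==
["in(p3,t3)", "truck_at(t3,depot)"]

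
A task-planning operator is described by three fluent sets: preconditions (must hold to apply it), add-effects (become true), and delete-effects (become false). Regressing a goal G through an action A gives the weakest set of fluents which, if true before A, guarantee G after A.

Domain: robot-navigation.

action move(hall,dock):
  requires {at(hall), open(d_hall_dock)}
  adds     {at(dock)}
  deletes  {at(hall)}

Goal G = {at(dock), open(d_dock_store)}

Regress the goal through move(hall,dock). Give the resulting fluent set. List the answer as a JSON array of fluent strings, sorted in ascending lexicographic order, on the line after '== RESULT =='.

Regress:
  G ∩ del = {}  (empty — regression defined)
  G \ add = {at(dock), open(d_dock_store)} \ {at(dock)} = {open(d_dock_store)}
  ∪ pre   = {open(d_dock_store)} ∪ {at(hall), open(d_hall_dock)}
          = {at(hall), open(d_dock_store), open(d_hall_dock)}

== RESULT ==
["at(hall)", "open(d_dock_store)", "open(d_hall_dock)"]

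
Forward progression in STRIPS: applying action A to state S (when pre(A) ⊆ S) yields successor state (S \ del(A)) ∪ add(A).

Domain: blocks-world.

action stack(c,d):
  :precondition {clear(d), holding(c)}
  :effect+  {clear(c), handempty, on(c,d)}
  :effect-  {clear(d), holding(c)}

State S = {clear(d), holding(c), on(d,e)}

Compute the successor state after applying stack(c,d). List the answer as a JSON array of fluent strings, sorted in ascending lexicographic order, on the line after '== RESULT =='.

Progress:
  pre ⊆ S: {clear(d), holding(c)} ⊆ S  — applicable
  S \ del = {on(d,e)}
  ∪ add   = {clear(c), handempty, on(c,d), on(d,e)}

== RESULT ==
["clear(c)", "handempty", "on(c,d)", "on(d,e)"]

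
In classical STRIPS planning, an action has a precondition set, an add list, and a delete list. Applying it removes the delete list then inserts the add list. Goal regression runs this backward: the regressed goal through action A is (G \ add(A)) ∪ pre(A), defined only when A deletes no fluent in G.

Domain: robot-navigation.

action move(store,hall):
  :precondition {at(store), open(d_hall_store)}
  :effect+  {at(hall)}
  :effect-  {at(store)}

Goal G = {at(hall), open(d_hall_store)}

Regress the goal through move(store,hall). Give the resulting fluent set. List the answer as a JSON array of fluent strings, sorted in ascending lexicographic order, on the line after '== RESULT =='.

Regress:
  G ∩ del = {}  (empty — regression defined)
  G \ add = {at(hall), open(d_hall_store)} \ {at(hall)} = {open(d_hall_store)}
  ∪ pre   = {open(d_hall_store)} ∪ {at(store), open(d_hall_store)}
          = {at(store), open(d_hall_store)}

== RESULT ==
["at(store)", "open(d_hall_store)"]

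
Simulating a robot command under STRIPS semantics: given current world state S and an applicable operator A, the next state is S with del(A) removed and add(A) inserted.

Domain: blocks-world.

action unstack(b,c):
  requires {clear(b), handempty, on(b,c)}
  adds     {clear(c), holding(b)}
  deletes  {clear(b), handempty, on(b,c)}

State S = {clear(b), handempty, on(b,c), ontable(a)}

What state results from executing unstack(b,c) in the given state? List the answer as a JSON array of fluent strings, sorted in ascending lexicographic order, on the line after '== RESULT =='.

Compute (S \ del) ∪ add:
  pre ⊆ S: {clear(b), handempty, on(b,c)} ⊆ S  — applicable
  S \ del = {ontable(a)}
  ∪ add   = {clear(c), holding(b), ontable(a)}

== RESULT ==
["clear(c)", "holding(b)", "ontable(a)"]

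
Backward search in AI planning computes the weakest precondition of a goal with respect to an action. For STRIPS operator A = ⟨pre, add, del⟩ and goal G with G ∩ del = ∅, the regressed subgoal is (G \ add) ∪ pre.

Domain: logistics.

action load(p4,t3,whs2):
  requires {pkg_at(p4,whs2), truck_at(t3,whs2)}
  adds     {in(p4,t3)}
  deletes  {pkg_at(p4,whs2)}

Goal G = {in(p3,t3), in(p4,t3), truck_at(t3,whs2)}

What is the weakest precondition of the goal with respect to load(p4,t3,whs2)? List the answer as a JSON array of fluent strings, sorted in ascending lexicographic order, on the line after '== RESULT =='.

Regress:
  G ∩ del = {}  (empty — regression defined)
  G \ add = {in(p3,t3), in(p4,t3), truck_at(t3,whs2)} \ {in(p4,t3)} = {in(p3,t3), truck_at(t3,whs2)}
  ∪ pre   = {in(p3,t3), truck_at(t3,whs2)} ∪ {pkg_at(p4,whs2), truck_at(t3,whs2)}
          = {in(p3,t3), pkg_at(p4,whs2), truck_at(t3,whs2)}

== RESULT ==
["in(p3,t3)", "pkg_at(p4,whs2)", "truck_at(t3,whs2)"]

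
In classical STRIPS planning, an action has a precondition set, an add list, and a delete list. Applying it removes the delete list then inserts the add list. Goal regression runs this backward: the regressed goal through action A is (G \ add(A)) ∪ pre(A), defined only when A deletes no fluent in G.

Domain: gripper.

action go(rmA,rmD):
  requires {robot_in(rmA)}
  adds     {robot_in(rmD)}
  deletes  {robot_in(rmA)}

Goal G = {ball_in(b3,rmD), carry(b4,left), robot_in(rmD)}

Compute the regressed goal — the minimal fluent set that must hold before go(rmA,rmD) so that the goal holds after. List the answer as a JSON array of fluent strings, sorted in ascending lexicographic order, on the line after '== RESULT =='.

Compute (G \ add) ∪ pre:
  G ∩ del = {}  (empty — regression defined)
  G \ add = {ball_in(b3,rmD), carry(b4,left), robot_in(rmD)} \ {robot_in(rmD)} = {ball_in(b3,rmD), carry(b4,left)}
  ∪ pre   = {ball_in(b3,rmD), carry(b4,left)} ∪ {robot_in(rmA)}
          = {ball_in(b3,rmD), carry(b4,left), robot_in(rmA)}

== RESULT ==
["ball_in(b3,rmD)", "carry(b4,left)", "robot_in(rmA)"]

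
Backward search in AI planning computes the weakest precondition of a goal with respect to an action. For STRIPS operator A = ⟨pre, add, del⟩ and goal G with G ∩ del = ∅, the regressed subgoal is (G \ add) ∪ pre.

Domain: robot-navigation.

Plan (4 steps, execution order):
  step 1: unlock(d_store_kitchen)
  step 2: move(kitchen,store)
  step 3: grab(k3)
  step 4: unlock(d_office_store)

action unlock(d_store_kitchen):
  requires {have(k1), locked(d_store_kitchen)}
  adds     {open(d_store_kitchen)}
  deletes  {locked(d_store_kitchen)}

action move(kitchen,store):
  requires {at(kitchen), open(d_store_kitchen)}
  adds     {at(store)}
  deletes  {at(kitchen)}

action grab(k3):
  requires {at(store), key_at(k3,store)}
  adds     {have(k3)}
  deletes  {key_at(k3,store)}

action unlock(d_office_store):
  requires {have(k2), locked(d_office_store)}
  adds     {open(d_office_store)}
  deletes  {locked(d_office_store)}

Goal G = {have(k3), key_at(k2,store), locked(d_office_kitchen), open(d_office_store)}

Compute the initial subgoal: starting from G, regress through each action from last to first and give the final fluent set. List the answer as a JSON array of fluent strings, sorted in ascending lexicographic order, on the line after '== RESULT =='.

Regress step by step:
  through step 4 (unlock(d_office_store)): drop {open(d_office_store)}, keep {have(k3), key_at(k2,store), locked(d_office_kitchen)}, require {have(k2), locked(d_office_store)}
    → {have(k2), have(k3), key_at(k2,store), locked(d_office_kitchen), locked(d_office_store)}
  through step 3 (grab(k3)): drop {have(k3)}, keep {have(k2), key_at(k2,store), locked(d_office_kitchen), locked(d_office_store)}, require {at(store), key_at(k3,store)}
    → {at(store), have(k2), key_at(k2,store), key_at(k3,store), locked(d_office_kitchen), locked(d_office_store)}
  through step 2 (move(kitchen,store)): drop {at(store)}, keep {have(k2), key_at(k2,store), key_at(k3,store), locked(d_office_kitchen), locked(d_office_store)}, require {at(kitchen), open(d_store_kitchen)}
    → {at(kitchen), have(k2), key_at(k2,store), key_at(k3,store), locked(d_office_kitchen), locked(d_office_store), open(d_store_kitchen)}
  through step 1 (unlock(d_store_kitchen)): drop {open(d_store_kitchen)}, keep {at(kitchen), have(k2), key_at(k2,store), key_at(k3,store), locked(d_office_kitchen), locked(d_office_store)}, require {have(k1), locked(d_store_kitchen)}
    → {at(kitchen), have(k1), have(k2), key_at(k2,store), key_at(k3,store), locked(d_office_kitchen), locked(d_office_store), locked(d_store_kitchen)}

== RESULT ==
["at(kitchen)", "have(k1)", "have(k2)", "key_at(k2,store)", "key_at(k3,store)", "locked(d_office_kitchen)", "locked(d_office_store)", "locked(d_store_kitchen)"]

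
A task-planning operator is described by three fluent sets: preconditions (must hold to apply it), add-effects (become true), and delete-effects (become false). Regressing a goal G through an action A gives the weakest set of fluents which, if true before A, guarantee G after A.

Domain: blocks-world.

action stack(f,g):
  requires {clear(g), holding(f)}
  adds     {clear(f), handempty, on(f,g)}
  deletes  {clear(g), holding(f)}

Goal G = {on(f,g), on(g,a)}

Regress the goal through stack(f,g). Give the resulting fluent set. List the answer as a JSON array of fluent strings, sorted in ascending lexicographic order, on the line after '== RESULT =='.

Compute (G \ add) ∪ pre:
  G ∩ del = {}  (empty — regression defined)
  G \ add = {on(f,g), on(g,a)} \ {clear(f), handempty, on(f,g)} = {on(g,a)}
  ∪ pre   = {on(g,a)} ∪ {clear(g), holding(f)}
          = {clear(g), holding(f), on(g,a)}

== RESULT ==
["clear(g)", "holding(f)", "on(g,a)"]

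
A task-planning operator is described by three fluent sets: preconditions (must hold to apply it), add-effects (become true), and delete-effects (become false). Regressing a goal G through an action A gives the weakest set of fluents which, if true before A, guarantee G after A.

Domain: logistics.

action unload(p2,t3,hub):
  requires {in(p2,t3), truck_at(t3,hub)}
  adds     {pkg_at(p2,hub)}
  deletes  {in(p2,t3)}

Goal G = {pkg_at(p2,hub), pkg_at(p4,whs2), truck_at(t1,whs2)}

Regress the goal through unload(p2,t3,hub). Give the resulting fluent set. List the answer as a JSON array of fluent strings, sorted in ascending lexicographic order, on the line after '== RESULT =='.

Compute (G \ add) ∪ pre:
  G ∩ del = {}  (empty — regression defined)
  G \ add = {pkg_at(p2,hub), pkg_at(p4,whs2), truck_at(t1,whs2)} \ {pkg_at(p2,hub)} = {pkg_at(p4,whs2), truck_at(t1,whs2)}
  ∪ pre   = {pkg_at(p4,whs2), truck_at(t1,whs2)} ∪ {in(p2,t3), truck_at(t3,hub)}
          = {in(p2,t3), pkg_at(p4,whs2), truck_at(t1,whs2), truck_at(t3,hub)}

== RESULT ==
["in(p2,t3)", "pkg_at(p4,whs2)", "truck_at(t1,whs2)", "truck_at(t3,hub)"]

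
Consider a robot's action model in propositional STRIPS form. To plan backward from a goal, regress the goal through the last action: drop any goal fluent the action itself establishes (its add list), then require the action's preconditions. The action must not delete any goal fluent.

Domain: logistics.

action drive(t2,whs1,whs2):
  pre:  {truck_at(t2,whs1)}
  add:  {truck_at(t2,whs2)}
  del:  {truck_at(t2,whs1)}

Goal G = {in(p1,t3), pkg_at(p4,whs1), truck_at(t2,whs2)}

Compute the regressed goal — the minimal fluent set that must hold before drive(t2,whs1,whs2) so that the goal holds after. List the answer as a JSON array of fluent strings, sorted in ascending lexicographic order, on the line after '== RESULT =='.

Compute (G \ add) ∪ pre:
  G ∩ del = {}  (empty — regression defined)
  G \ add = {in(p1,t3), pkg_at(p4,whs1), truck_at(t2,whs2)} \ {truck_at(t2,whs2)} = {in(p1,t3), pkg_at(p4,whs1)}
  ∪ pre   = {in(p1,t3), pkg_at(p4,whs1)} ∪ {truck_at(t2,whs1)}
          = {in(p1,t3), pkg_at(p4,whs1), truck_at(t2,whs1)}

== RESULT ==
["in(p1,t3)", "pkg_at(p4,whs1)", "truck_at(t2,whs1)"]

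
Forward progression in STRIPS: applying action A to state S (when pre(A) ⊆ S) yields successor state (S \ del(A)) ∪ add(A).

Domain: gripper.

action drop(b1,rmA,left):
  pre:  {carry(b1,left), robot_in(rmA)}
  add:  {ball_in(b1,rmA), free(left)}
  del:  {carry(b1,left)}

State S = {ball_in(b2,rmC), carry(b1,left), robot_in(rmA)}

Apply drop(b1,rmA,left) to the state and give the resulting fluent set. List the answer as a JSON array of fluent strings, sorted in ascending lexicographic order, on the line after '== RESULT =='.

Progress:
  pre ⊆ S: {carry(b1,left), robot_in(rmA)} ⊆ S  — applicable
  S \ del = {ball_in(b2,rmC), robot_in(rmA)}
  ∪ add   = {ball_in(b1,rmA), ball_in(b2,rmC), free(left), robot_in(rmA)}

== RESULT ==
["ball_in(b1,rmA)", "ball_in(b2,rmC)", "free(left)", "robot_in(rmA)"]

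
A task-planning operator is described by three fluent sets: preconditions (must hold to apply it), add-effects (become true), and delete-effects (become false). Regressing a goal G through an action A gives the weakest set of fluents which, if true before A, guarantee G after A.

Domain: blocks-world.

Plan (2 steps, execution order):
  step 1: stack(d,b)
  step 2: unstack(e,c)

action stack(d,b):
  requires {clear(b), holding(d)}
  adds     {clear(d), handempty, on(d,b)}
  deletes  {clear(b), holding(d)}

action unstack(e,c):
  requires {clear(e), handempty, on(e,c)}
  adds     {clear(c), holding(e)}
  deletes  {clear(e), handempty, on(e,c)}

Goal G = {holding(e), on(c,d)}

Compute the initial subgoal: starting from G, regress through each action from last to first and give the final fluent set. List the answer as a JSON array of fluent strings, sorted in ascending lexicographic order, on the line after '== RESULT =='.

Work backward from the goal:
  through step 2 (unstack(e,c)): drop {holding(e)}, keep {on(c,d)}, require {clear(e), handempty, on(e,c)}
    → {clear(e), handempty, on(c,d), on(e,c)}
  through step 1 (stack(d,b)): drop {handempty}, keep {clear(e), on(c,d), on(e,c)}, require {clear(b), holding(d)}
    → {clear(b), clear(e), holding(d), on(c,d), on(e,c)}

== RESULT ==
["clear(b)", "clear(e)", "holding(d)", "on(c,d)", "on(e,c)"]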